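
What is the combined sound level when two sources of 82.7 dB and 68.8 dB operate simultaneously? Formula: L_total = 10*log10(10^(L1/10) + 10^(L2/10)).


10^(82.7/10) = 1.86209e+08
10^(68.8/10) = 7.58578e+06
Sum = 1.86209e+08 + 7.58578e+06 = 1.93795e+08
L_total = 10*log10(1.93795e+08) = 82.873 dB


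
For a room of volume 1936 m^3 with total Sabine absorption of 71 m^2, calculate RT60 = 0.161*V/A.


RT60 = 0.161 * 1936 / 71 = 4.3901 s


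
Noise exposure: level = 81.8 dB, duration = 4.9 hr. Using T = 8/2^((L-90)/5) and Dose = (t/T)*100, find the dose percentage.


T_allowed = 8 / 2^((81.8 - 90)/5) = 24.9333 hr
Dose = 4.9 / 24.9333 * 100 = 19.652 %


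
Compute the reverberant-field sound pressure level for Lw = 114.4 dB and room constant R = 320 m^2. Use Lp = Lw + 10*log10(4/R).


4/R = 4/320 = 0.0125
Lp = 114.4 + 10*log10(0.0125) = 95.369 dB


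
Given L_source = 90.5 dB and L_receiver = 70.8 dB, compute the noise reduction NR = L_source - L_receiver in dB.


NR = L_source - L_receiver (difference between source and receiving room levels)
NR = 90.5 - 70.8 = 19.7 dB


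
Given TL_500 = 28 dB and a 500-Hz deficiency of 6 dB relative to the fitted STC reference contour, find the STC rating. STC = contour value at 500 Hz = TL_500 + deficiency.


By ASTM E413, STC = value of the fitted reference contour at 500 Hz.
Contour value at 500 Hz = TL_500 + deficiency = 28 + 6 = 34
STC = 34


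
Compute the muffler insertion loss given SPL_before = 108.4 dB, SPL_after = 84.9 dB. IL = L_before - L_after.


Insertion loss = SPL without muffler - SPL with muffler
IL = 108.4 - 84.9 = 23.5 dB


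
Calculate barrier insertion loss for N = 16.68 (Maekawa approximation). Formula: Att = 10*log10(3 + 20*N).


3 + 20*N = 3 + 20*16.68 = 336.6
Att = 10*log10(336.6) = 25.271 dB


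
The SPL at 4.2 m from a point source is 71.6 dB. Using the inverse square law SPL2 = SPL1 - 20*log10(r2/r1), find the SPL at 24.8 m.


r2/r1 = 24.8/4.2 = 5.90476
Correction = 20*log10(5.90476) = 15.424 dB
SPL2 = 71.6 - 15.424 = 56.176 dB


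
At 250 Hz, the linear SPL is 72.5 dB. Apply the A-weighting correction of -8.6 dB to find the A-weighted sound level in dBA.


A-weighting table: 250 Hz -> -8.6 dB correction
SPL_A = SPL + correction = 72.5 + (-8.6) = 63.9 dBA


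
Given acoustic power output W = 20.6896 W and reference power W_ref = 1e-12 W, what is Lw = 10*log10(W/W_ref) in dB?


W / W_ref = 20.6896 / 1e-12 = 2.06896e+13
Lw = 10 * log10(2.06896e+13) = 133.16 dB


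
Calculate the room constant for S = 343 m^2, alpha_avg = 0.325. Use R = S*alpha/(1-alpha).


R = 343 * 0.325 / (1 - 0.325) = 165.15 m^2


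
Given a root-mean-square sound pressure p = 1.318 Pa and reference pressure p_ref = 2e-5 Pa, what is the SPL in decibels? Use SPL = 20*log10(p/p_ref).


p / p_ref = 1.318 / 2e-5 = 65900
SPL = 20 * log10(65900) = 96.378 dB


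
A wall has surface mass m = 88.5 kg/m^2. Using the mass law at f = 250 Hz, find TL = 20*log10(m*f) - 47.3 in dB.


m * f = 88.5 * 250 = 22125
20*log10(22125) = 86.8977 dB
TL = 86.8977 - 47.3 = 39.598 dB


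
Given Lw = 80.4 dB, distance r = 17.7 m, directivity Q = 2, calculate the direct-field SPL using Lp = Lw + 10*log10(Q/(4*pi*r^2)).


4*pi*r^2 = 4*pi*17.7^2 = 3936.92 m^2
Q / (4*pi*r^2) = 2 / 3936.92 = 0.000508011
Lp = 80.4 + 10*log10(0.000508011) = 47.459 dB


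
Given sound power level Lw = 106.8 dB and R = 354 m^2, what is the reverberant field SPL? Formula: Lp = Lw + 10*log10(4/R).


4/R = 4/354 = 0.0112994
Lp = 106.8 + 10*log10(0.0112994) = 87.331 dB


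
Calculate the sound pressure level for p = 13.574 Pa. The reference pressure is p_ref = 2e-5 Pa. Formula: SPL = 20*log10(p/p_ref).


p / p_ref = 13.574 / 2e-5 = 678700
SPL = 20 * log10(678700) = 116.63 dB


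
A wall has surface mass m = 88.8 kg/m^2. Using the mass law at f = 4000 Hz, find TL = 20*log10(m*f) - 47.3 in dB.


m * f = 88.8 * 4000 = 355200
20*log10(355200) = 111.009 dB
TL = 111.009 - 47.3 = 63.709 dB


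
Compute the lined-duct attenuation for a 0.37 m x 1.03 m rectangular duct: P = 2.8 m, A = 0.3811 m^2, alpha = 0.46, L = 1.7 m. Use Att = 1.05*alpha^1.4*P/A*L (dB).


alpha^1.4 = 0.46^1.4 = 0.337179
Attenuation rate = 1.05 * alpha^1.4 * P / A
= 1.05 * 0.337179 * 2.8 / 0.3811 = 2.60117 dB/m
Total Att = 2.60117 * 1.7 = 4.422 dB


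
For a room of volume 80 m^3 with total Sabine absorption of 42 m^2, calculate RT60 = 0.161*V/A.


RT60 = 0.161 * 80 / 42 = 0.30667 s


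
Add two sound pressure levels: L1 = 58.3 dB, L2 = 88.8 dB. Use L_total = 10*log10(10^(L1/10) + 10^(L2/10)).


10^(58.3/10) = 676083
10^(88.8/10) = 7.58578e+08
Sum = 676083 + 7.58578e+08 = 7.59254e+08
L_total = 10*log10(7.59254e+08) = 88.804 dB


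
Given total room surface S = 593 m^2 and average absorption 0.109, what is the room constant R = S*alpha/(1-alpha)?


R = 593 * 0.109 / (1 - 0.109) = 72.544 m^2


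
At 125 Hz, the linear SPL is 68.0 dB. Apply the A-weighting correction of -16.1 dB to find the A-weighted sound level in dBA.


A-weighting table: 125 Hz -> -16.1 dB correction
SPL_A = SPL + correction = 68.0 + (-16.1) = 51.9 dBA


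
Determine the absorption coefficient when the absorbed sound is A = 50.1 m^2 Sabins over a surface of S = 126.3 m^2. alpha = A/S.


Absorption coefficient = absorbed power / incident power
alpha = A / S = 50.1 / 126.3 = 0.39667


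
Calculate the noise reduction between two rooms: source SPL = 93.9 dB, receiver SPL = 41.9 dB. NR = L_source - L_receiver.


NR = L_source - L_receiver (difference between source and receiving room levels)
NR = 93.9 - 41.9 = 52 dB


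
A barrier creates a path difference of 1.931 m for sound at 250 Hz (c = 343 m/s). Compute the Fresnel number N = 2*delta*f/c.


N = 2*delta*f/c = 2*delta/lambda, where lambda = c/f
lambda = 343 / 250 = 1.372 m
N = 2 * 1.931 / 1.372 = 2.8149


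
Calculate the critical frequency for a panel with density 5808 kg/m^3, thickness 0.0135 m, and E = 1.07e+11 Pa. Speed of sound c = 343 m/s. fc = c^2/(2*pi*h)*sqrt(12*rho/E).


12*rho/E = 12*5808/1.07e+11 = 6.51364e-07
sqrt(12*rho/E) = sqrt(6.51364e-07) = 0.000807071
c^2/(2*pi*h) = 343^2/(2*pi*0.0135) = 1.38699e+06
fc = 1.38699e+06 * 0.000807071 = 1119.4 Hz


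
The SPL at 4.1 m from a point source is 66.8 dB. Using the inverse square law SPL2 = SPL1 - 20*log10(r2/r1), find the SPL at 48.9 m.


r2/r1 = 48.9/4.1 = 11.9268
Correction = 20*log10(11.9268) = 21.5305 dB
SPL2 = 66.8 - 21.5305 = 45.269 dB


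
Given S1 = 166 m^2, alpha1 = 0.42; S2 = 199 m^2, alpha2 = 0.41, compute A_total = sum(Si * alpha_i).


166 * 0.42 = 69.72
199 * 0.41 = 81.59
A_total = 69.72 + 81.59 = 151.31 m^2


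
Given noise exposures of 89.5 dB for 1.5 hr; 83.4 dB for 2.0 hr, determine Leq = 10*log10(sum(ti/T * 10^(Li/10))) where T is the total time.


T_total = 1.5 + 2.0 = 3.5 hr
(1.5/3.5) * 10^(89.5/10) = 3.81965e+08
(2.0/3.5) * 10^(83.4/10) = 1.25015e+08
Sum = 3.81965e+08 + 1.25015e+08 = 5.0698e+08
Leq = 10*log10(5.0698e+08) = 87.05 dB


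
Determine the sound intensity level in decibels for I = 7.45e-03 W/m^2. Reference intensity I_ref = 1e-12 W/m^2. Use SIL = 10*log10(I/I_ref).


I / I_ref = 7.45e-03 / 1e-12 = 7.45e+09
SIL = 10 * log10(7.45e+09) = 98.722 dB


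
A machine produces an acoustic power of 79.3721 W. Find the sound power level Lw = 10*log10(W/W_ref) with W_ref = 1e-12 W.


W / W_ref = 79.3721 / 1e-12 = 7.93721e+13
Lw = 10 * log10(7.93721e+13) = 139 dB


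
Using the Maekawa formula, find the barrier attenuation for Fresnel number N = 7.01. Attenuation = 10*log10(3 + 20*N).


3 + 20*N = 3 + 20*7.01 = 143.2
Att = 10*log10(143.2) = 21.559 dB


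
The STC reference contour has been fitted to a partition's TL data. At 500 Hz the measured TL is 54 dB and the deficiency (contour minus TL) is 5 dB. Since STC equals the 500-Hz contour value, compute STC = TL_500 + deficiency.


By ASTM E413, STC = value of the fitted reference contour at 500 Hz.
Contour value at 500 Hz = TL_500 + deficiency = 54 + 5 = 59
STC = 59


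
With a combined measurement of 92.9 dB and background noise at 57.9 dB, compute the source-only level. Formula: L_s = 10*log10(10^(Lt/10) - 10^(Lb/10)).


10^(92.9/10) = 1.94984e+09
10^(57.9/10) = 616595
Difference = 1.94984e+09 - 616595 = 1.94922e+09
L_source = 10*log10(1.94922e+09) = 92.899 dB


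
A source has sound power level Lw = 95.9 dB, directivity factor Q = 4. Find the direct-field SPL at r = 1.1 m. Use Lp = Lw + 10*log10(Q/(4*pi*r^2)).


4*pi*r^2 = 4*pi*1.1^2 = 15.2053 m^2
Q / (4*pi*r^2) = 4 / 15.2053 = 0.263066
Lp = 95.9 + 10*log10(0.263066) = 90.101 dB


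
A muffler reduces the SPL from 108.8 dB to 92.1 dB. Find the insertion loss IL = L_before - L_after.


Insertion loss = SPL without muffler - SPL with muffler
IL = 108.8 - 92.1 = 16.7 dB


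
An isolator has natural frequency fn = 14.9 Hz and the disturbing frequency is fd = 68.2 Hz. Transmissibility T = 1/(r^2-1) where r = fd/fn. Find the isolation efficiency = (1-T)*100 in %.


r = 68.2 / 14.9 = 4.57718
r^2 - 1 = 4.57718^2 - 1 = 19.9506
T = 1/19.9506 = 0.0501238
Efficiency = (1 - 0.0501238)*100 = 94.988 %


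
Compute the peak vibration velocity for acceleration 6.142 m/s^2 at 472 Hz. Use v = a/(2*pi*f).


omega = 2*pi*f = 2*pi*472 = 2965.66 rad/s
v = a / omega = 6.142 / 2965.66 = 0.002071 m/s


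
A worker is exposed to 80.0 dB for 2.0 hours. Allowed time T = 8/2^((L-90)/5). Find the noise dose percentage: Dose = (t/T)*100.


T_allowed = 8 / 2^((80.0 - 90)/5) = 32 hr
Dose = 2.0 / 32 * 100 = 6.25 %


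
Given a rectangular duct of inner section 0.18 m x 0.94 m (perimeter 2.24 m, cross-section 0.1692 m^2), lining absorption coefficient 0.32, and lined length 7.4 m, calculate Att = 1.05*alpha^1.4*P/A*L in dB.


alpha^1.4 = 0.32^1.4 = 0.202866
Attenuation rate = 1.05 * alpha^1.4 * P / A
= 1.05 * 0.202866 * 2.24 / 0.1692 = 2.81998 dB/m
Total Att = 2.81998 * 7.4 = 20.868 dB


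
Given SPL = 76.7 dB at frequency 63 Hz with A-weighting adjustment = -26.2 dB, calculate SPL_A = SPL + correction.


A-weighting table: 63 Hz -> -26.2 dB correction
SPL_A = SPL + correction = 76.7 + (-26.2) = 50.5 dBA


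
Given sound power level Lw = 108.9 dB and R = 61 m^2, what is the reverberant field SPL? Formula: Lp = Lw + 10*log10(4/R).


4/R = 4/61 = 0.0655738
Lp = 108.9 + 10*log10(0.0655738) = 97.067 dB


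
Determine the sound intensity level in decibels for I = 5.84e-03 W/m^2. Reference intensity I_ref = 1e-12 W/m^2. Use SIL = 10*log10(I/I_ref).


I / I_ref = 5.84e-03 / 1e-12 = 5.84e+09
SIL = 10 * log10(5.84e+09) = 97.664 dB


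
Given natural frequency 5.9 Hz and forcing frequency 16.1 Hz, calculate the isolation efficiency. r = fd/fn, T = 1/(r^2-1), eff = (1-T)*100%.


r = 16.1 / 5.9 = 2.72881
r^2 - 1 = 2.72881^2 - 1 = 6.4464
T = 1/6.4464 = 0.155125
Efficiency = (1 - 0.155125)*100 = 84.488 %


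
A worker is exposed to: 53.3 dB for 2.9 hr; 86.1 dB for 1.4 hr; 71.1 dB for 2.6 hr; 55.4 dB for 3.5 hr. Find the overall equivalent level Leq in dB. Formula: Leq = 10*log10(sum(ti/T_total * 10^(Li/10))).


T_total = 2.9 + 1.4 + 2.6 + 3.5 = 10.4 hr
(2.9/10.4) * 10^(53.3/10) = 59616.3
(1.4/10.4) * 10^(86.1/10) = 5.48397e+07
(2.6/10.4) * 10^(71.1/10) = 3.22062e+06
(3.5/10.4) * 10^(55.4/10) = 116690
Sum = 59616.3 + 5.48397e+07 + 3.22062e+06 + 116690 = 5.82366e+07
Leq = 10*log10(5.82366e+07) = 77.652 dB


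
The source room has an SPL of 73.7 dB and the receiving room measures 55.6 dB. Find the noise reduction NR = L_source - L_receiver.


NR = L_source - L_receiver (difference between source and receiving room levels)
NR = 73.7 - 55.6 = 18.1 dB


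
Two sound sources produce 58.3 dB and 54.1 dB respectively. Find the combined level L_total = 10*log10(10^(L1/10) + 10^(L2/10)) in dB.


10^(58.3/10) = 676083
10^(54.1/10) = 257040
Sum = 676083 + 257040 = 933123
L_total = 10*log10(933123) = 59.699 dB


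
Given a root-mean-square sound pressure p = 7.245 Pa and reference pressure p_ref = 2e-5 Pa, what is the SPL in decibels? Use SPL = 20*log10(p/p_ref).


p / p_ref = 7.245 / 2e-5 = 362250
SPL = 20 * log10(362250) = 111.18 dB


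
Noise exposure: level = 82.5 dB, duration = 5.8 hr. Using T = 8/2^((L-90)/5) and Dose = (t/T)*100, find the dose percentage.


T_allowed = 8 / 2^((82.5 - 90)/5) = 22.6274 hr
Dose = 5.8 / 22.6274 * 100 = 25.633 %


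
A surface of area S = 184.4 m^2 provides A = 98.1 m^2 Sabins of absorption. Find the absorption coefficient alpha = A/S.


Absorption coefficient = absorbed power / incident power
alpha = A / S = 98.1 / 184.4 = 0.532


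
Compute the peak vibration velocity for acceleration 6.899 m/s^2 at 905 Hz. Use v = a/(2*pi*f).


omega = 2*pi*f = 2*pi*905 = 5686.28 rad/s
v = a / omega = 6.899 / 5686.28 = 0.0012133 m/s


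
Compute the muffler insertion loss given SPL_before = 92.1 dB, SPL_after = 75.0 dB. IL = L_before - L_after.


Insertion loss = SPL without muffler - SPL with muffler
IL = 92.1 - 75.0 = 17.1 dB


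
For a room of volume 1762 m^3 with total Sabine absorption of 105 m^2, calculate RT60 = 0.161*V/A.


RT60 = 0.161 * 1762 / 105 = 2.7017 s


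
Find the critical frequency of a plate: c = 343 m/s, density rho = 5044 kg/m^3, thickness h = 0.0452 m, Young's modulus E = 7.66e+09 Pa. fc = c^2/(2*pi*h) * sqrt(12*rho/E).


12*rho/E = 12*5044/7.66e+09 = 7.90183e-06
sqrt(12*rho/E) = sqrt(7.90183e-06) = 0.00281102
c^2/(2*pi*h) = 343^2/(2*pi*0.0452) = 414257
fc = 414257 * 0.00281102 = 1164.5 Hz


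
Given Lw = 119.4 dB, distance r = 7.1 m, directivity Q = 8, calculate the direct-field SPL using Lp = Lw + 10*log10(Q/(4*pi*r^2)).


4*pi*r^2 = 4*pi*7.1^2 = 633.471 m^2
Q / (4*pi*r^2) = 8 / 633.471 = 0.0126288
Lp = 119.4 + 10*log10(0.0126288) = 100.41 dB


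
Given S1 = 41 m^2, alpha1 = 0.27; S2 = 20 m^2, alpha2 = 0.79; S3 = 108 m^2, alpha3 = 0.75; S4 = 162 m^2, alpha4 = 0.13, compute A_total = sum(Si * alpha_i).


41 * 0.27 = 11.07
20 * 0.79 = 15.8
108 * 0.75 = 81
162 * 0.13 = 21.06
A_total = 11.07 + 15.8 + 81 + 21.06 = 128.93 m^2


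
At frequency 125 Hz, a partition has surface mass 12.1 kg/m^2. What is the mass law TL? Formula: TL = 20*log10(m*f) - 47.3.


m * f = 12.1 * 125 = 1512.5
20*log10(1512.5) = 63.5939 dB
TL = 63.5939 - 47.3 = 16.294 dB


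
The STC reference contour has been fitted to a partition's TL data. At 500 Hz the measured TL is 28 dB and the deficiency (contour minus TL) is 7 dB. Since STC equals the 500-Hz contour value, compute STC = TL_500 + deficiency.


By ASTM E413, STC = value of the fitted reference contour at 500 Hz.
Contour value at 500 Hz = TL_500 + deficiency = 28 + 7 = 35
STC = 35


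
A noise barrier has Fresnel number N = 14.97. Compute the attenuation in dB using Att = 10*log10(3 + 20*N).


3 + 20*N = 3 + 20*14.97 = 302.4
Att = 10*log10(302.4) = 24.806 dB


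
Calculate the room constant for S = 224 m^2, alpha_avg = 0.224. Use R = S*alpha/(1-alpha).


R = 224 * 0.224 / (1 - 0.224) = 64.66 m^2


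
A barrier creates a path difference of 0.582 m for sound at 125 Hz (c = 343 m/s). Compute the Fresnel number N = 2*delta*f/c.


N = 2*delta*f/c = 2*delta/lambda, where lambda = c/f
lambda = 343 / 125 = 2.744 m
N = 2 * 0.582 / 2.744 = 0.4242


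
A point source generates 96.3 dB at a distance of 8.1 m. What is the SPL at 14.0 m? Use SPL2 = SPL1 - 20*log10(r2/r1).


r2/r1 = 14.0/8.1 = 1.7284
Correction = 20*log10(1.7284) = 4.75289 dB
SPL2 = 96.3 - 4.75289 = 91.547 dB


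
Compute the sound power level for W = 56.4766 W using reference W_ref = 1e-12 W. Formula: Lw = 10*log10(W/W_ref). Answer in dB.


W / W_ref = 56.4766 / 1e-12 = 5.64766e+13
Lw = 10 * log10(5.64766e+13) = 137.52 dB


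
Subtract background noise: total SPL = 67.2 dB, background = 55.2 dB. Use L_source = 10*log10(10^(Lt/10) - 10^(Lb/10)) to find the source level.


10^(67.2/10) = 5.24807e+06
10^(55.2/10) = 331131
Difference = 5.24807e+06 - 331131 = 4.91694e+06
L_source = 10*log10(4.91694e+06) = 66.917 dB


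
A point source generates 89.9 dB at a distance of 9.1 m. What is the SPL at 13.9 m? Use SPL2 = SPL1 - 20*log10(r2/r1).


r2/r1 = 13.9/9.1 = 1.52747
Correction = 20*log10(1.52747) = 3.67945 dB
SPL2 = 89.9 - 3.67945 = 86.221 dB


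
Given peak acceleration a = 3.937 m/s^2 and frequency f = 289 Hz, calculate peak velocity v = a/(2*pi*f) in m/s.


omega = 2*pi*f = 2*pi*289 = 1815.84 rad/s
v = a / omega = 3.937 / 1815.84 = 0.0021681 m/s


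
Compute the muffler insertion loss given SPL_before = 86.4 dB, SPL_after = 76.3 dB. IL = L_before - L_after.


Insertion loss = SPL without muffler - SPL with muffler
IL = 86.4 - 76.3 = 10.1 dB


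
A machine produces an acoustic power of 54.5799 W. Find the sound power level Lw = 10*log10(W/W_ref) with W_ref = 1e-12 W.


W / W_ref = 54.5799 / 1e-12 = 5.45799e+13
Lw = 10 * log10(5.45799e+13) = 137.37 dB


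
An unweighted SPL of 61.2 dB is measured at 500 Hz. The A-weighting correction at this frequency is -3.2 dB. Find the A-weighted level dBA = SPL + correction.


A-weighting table: 500 Hz -> -3.2 dB correction
SPL_A = SPL + correction = 61.2 + (-3.2) = 58 dBA


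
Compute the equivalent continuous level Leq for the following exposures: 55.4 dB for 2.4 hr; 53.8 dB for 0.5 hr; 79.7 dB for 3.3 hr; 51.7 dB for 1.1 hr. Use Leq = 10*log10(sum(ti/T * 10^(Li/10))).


T_total = 2.4 + 0.5 + 3.3 + 1.1 = 7.3 hr
(2.4/7.3) * 10^(55.4/10) = 113996
(0.5/7.3) * 10^(53.8/10) = 16430.4
(3.3/7.3) * 10^(79.7/10) = 4.21882e+07
(1.1/7.3) * 10^(51.7/10) = 22287.9
Sum = 113996 + 16430.4 + 4.21882e+07 + 22287.9 = 4.23409e+07
Leq = 10*log10(4.23409e+07) = 76.268 dB


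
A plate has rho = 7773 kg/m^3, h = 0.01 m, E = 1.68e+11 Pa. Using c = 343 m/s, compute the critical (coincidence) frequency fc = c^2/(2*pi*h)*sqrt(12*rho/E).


12*rho/E = 12*7773/1.68e+11 = 5.55214e-07
sqrt(12*rho/E) = sqrt(5.55214e-07) = 0.000745127
c^2/(2*pi*h) = 343^2/(2*pi*0.01) = 1.87244e+06
fc = 1.87244e+06 * 0.000745127 = 1395.2 Hz


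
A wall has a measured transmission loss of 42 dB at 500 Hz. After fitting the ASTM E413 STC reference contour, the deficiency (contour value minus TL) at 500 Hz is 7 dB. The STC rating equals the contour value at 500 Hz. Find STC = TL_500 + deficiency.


By ASTM E413, STC = value of the fitted reference contour at 500 Hz.
Contour value at 500 Hz = TL_500 + deficiency = 42 + 7 = 49
STC = 49


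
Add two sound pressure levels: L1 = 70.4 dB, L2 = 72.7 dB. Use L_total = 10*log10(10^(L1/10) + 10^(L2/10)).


10^(70.4/10) = 1.09648e+07
10^(72.7/10) = 1.86209e+07
Sum = 1.09648e+07 + 1.86209e+07 = 2.95857e+07
L_total = 10*log10(2.95857e+07) = 74.711 dB


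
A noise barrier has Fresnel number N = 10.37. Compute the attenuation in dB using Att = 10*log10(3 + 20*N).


3 + 20*N = 3 + 20*10.37 = 210.4
Att = 10*log10(210.4) = 23.23 dB


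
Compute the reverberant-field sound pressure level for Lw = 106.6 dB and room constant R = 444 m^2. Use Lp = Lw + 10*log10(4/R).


4/R = 4/444 = 0.00900901
Lp = 106.6 + 10*log10(0.00900901) = 86.147 dB


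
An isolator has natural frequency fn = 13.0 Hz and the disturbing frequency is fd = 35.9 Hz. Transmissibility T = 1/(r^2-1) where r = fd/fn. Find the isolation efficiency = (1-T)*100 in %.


r = 35.9 / 13.0 = 2.76154
r^2 - 1 = 2.76154^2 - 1 = 6.6261
T = 1/6.6261 = 0.150918
Efficiency = (1 - 0.150918)*100 = 84.908 %


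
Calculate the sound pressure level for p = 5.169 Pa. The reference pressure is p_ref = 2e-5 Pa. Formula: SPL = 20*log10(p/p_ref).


p / p_ref = 5.169 / 2e-5 = 258450
SPL = 20 * log10(258450) = 108.25 dB


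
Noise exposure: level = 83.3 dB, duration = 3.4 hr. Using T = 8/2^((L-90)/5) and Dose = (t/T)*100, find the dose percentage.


T_allowed = 8 / 2^((83.3 - 90)/5) = 20.2521 hr
Dose = 3.4 / 20.2521 * 100 = 16.788 %


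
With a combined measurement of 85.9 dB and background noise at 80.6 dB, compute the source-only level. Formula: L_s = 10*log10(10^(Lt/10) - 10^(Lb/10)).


10^(85.9/10) = 3.89045e+08
10^(80.6/10) = 1.14815e+08
Difference = 3.89045e+08 - 1.14815e+08 = 2.7423e+08
L_source = 10*log10(2.7423e+08) = 84.381 dB


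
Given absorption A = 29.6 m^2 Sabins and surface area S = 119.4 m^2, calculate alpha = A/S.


Absorption coefficient = absorbed power / incident power
alpha = A / S = 29.6 / 119.4 = 0.24791


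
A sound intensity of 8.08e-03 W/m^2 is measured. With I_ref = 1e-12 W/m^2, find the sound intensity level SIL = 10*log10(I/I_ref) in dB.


I / I_ref = 8.08e-03 / 1e-12 = 8.08e+09
SIL = 10 * log10(8.08e+09) = 99.074 dB


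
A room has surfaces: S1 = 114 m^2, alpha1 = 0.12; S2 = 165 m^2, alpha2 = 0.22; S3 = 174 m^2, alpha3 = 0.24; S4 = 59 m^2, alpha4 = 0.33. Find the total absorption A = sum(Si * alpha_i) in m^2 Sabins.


114 * 0.12 = 13.68
165 * 0.22 = 36.3
174 * 0.24 = 41.76
59 * 0.33 = 19.47
A_total = 13.68 + 36.3 + 41.76 + 19.47 = 111.21 m^2


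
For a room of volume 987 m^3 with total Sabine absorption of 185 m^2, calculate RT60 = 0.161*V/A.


RT60 = 0.161 * 987 / 185 = 0.85896 s


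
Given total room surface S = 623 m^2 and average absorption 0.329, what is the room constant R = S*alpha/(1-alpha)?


R = 623 * 0.329 / (1 - 0.329) = 305.46 m^2


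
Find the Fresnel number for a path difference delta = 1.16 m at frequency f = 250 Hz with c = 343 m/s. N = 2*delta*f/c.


N = 2*delta*f/c = 2*delta/lambda, where lambda = c/f
lambda = 343 / 250 = 1.372 m
N = 2 * 1.16 / 1.372 = 1.691


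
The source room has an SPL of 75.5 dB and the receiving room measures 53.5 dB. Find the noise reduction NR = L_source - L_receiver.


NR = L_source - L_receiver (difference between source and receiving room levels)
NR = 75.5 - 53.5 = 22 dB


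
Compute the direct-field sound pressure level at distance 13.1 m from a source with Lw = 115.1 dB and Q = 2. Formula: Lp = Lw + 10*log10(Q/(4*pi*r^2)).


4*pi*r^2 = 4*pi*13.1^2 = 2156.51 m^2
Q / (4*pi*r^2) = 2 / 2156.51 = 0.000927424
Lp = 115.1 + 10*log10(0.000927424) = 84.773 dB


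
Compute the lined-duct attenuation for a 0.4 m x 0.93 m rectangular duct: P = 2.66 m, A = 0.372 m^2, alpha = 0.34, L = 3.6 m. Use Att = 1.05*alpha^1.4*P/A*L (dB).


alpha^1.4 = 0.34^1.4 = 0.220836
Attenuation rate = 1.05 * alpha^1.4 * P / A
= 1.05 * 0.220836 * 2.66 / 0.372 = 1.65805 dB/m
Total Att = 1.65805 * 3.6 = 5.969 dB


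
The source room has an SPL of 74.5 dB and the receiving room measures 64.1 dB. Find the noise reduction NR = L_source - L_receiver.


NR = L_source - L_receiver (difference between source and receiving room levels)
NR = 74.5 - 64.1 = 10.4 dB


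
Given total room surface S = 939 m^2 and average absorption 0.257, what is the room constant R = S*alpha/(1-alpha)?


R = 939 * 0.257 / (1 - 0.257) = 324.8 m^2


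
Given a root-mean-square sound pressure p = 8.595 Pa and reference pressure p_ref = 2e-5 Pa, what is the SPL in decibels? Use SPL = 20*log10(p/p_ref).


p / p_ref = 8.595 / 2e-5 = 429750
SPL = 20 * log10(429750) = 112.66 dB


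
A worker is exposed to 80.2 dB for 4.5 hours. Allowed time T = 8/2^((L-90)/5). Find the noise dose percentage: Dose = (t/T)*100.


T_allowed = 8 / 2^((80.2 - 90)/5) = 31.125 hr
Dose = 4.5 / 31.125 * 100 = 14.458 %


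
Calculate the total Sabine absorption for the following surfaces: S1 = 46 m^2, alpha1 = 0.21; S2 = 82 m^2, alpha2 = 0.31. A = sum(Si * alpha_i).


46 * 0.21 = 9.66
82 * 0.31 = 25.42
A_total = 9.66 + 25.42 = 35.08 m^2


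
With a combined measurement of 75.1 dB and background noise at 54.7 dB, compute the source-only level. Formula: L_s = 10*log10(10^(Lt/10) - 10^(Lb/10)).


10^(75.1/10) = 3.23594e+07
10^(54.7/10) = 295121
Difference = 3.23594e+07 - 295121 = 3.20643e+07
L_source = 10*log10(3.20643e+07) = 75.06 dB


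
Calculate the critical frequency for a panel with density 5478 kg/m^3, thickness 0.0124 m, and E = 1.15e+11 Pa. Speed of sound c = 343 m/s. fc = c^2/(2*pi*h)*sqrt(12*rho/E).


12*rho/E = 12*5478/1.15e+11 = 5.71617e-07
sqrt(12*rho/E) = sqrt(5.71617e-07) = 0.000756054
c^2/(2*pi*h) = 343^2/(2*pi*0.0124) = 1.51003e+06
fc = 1.51003e+06 * 0.000756054 = 1141.7 Hz


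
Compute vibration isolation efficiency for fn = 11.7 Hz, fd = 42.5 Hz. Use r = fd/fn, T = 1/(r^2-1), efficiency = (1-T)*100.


r = 42.5 / 11.7 = 3.63248
r^2 - 1 = 3.63248^2 - 1 = 12.1949
T = 1/12.1949 = 0.0820015
Efficiency = (1 - 0.0820015)*100 = 91.8 %


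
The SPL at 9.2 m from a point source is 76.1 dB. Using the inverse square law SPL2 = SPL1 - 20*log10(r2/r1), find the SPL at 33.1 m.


r2/r1 = 33.1/9.2 = 3.59783
Correction = 20*log10(3.59783) = 11.1208 dB
SPL2 = 76.1 - 11.1208 = 64.979 dB


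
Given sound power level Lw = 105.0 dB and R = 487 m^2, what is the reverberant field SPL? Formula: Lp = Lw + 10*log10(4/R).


4/R = 4/487 = 0.00821355
Lp = 105.0 + 10*log10(0.00821355) = 84.145 dB


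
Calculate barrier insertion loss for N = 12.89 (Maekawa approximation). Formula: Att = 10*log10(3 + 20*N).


3 + 20*N = 3 + 20*12.89 = 260.8
Att = 10*log10(260.8) = 24.163 dB


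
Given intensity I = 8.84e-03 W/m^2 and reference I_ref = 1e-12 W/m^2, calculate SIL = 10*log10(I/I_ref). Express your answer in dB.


I / I_ref = 8.84e-03 / 1e-12 = 8.84e+09
SIL = 10 * log10(8.84e+09) = 99.465 dB


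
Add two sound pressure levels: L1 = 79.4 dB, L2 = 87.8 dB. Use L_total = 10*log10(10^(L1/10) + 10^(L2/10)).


10^(79.4/10) = 8.70964e+07
10^(87.8/10) = 6.0256e+08
Sum = 8.70964e+07 + 6.0256e+08 = 6.89656e+08
L_total = 10*log10(6.89656e+08) = 88.386 dB


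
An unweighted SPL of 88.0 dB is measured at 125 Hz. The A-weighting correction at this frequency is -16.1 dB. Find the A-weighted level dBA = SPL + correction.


A-weighting table: 125 Hz -> -16.1 dB correction
SPL_A = SPL + correction = 88.0 + (-16.1) = 71.9 dBA


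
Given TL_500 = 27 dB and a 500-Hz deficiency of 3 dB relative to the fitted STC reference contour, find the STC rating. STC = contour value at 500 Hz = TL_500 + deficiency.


By ASTM E413, STC = value of the fitted reference contour at 500 Hz.
Contour value at 500 Hz = TL_500 + deficiency = 27 + 3 = 30
STC = 30


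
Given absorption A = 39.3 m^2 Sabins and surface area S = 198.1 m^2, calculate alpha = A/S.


Absorption coefficient = absorbed power / incident power
alpha = A / S = 39.3 / 198.1 = 0.19838


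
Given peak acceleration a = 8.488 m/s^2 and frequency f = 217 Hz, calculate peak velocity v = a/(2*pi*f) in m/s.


omega = 2*pi*f = 2*pi*217 = 1363.45 rad/s
v = a / omega = 8.488 / 1363.45 = 0.0062254 m/s


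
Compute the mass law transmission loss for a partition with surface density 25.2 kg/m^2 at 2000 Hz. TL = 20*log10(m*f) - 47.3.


m * f = 25.2 * 2000 = 50400
20*log10(50400) = 94.0486 dB
TL = 94.0486 - 47.3 = 46.749 dB


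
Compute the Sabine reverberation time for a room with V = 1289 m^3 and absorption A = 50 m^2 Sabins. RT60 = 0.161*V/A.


RT60 = 0.161 * 1289 / 50 = 4.1506 s


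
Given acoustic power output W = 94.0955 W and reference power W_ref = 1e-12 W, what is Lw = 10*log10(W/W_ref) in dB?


W / W_ref = 94.0955 / 1e-12 = 9.40955e+13
Lw = 10 * log10(9.40955e+13) = 139.74 dB


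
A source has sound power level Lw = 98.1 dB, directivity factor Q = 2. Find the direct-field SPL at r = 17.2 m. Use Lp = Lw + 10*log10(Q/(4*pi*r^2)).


4*pi*r^2 = 4*pi*17.2^2 = 3717.64 m^2
Q / (4*pi*r^2) = 2 / 3717.64 = 0.000537976
Lp = 98.1 + 10*log10(0.000537976) = 65.408 dB


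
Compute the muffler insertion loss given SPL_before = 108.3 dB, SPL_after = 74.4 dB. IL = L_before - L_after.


Insertion loss = SPL without muffler - SPL with muffler
IL = 108.3 - 74.4 = 33.9 dB


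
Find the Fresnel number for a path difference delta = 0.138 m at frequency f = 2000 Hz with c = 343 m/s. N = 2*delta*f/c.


N = 2*delta*f/c = 2*delta/lambda, where lambda = c/f
lambda = 343 / 2000 = 0.1715 m
N = 2 * 0.138 / 0.1715 = 1.6093


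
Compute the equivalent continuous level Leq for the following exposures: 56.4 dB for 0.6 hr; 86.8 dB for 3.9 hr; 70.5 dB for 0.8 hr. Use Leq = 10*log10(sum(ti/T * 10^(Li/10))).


T_total = 0.6 + 3.9 + 0.8 = 5.3 hr
(0.6/5.3) * 10^(56.4/10) = 49416.9
(3.9/5.3) * 10^(86.8/10) = 3.522e+08
(0.8/5.3) * 10^(70.5/10) = 1.69361e+06
Sum = 49416.9 + 3.522e+08 + 1.69361e+06 = 3.53943e+08
Leq = 10*log10(3.53943e+08) = 85.489 dB


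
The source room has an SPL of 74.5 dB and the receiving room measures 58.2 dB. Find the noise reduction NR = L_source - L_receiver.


NR = L_source - L_receiver (difference between source and receiving room levels)
NR = 74.5 - 58.2 = 16.3 dB


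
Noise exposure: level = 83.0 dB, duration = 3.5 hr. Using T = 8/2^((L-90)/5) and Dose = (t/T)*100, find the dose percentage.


T_allowed = 8 / 2^((83.0 - 90)/5) = 21.1121 hr
Dose = 3.5 / 21.1121 * 100 = 16.578 %


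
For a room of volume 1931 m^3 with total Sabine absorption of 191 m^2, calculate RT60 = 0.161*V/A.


RT60 = 0.161 * 1931 / 191 = 1.6277 s


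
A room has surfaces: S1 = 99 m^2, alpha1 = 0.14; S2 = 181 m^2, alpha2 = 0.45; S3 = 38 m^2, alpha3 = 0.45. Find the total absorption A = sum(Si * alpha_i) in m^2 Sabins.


99 * 0.14 = 13.86
181 * 0.45 = 81.45
38 * 0.45 = 17.1
A_total = 13.86 + 81.45 + 17.1 = 112.41 m^2


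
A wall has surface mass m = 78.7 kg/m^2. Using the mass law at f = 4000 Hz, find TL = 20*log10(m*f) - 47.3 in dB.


m * f = 78.7 * 4000 = 314800
20*log10(314800) = 109.961 dB
TL = 109.961 - 47.3 = 62.661 dB


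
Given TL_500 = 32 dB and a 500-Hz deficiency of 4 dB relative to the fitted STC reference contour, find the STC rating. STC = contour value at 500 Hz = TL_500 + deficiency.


By ASTM E413, STC = value of the fitted reference contour at 500 Hz.
Contour value at 500 Hz = TL_500 + deficiency = 32 + 4 = 36
STC = 36


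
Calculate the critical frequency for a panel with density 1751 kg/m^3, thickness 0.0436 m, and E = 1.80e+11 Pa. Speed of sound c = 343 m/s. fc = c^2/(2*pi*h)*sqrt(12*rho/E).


12*rho/E = 12*1751/1.80e+11 = 1.16733e-07
sqrt(12*rho/E) = sqrt(1.16733e-07) = 0.000341662
c^2/(2*pi*h) = 343^2/(2*pi*0.0436) = 429459
fc = 429459 * 0.000341662 = 146.73 Hz


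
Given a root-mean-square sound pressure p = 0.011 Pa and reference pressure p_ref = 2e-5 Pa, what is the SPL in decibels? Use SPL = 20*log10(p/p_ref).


p / p_ref = 0.011 / 2e-5 = 550
SPL = 20 * log10(550) = 54.807 dB


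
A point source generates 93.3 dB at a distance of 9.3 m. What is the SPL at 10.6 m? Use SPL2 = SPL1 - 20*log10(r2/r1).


r2/r1 = 10.6/9.3 = 1.13978
Correction = 20*log10(1.13978) = 1.13642 dB
SPL2 = 93.3 - 1.13642 = 92.164 dB


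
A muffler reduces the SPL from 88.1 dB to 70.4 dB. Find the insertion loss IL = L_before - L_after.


Insertion loss = SPL without muffler - SPL with muffler
IL = 88.1 - 70.4 = 17.7 dB


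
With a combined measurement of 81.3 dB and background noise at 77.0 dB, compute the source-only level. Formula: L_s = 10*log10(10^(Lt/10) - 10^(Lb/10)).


10^(81.3/10) = 1.34896e+08
10^(77.0/10) = 5.01187e+07
Difference = 1.34896e+08 - 5.01187e+07 = 8.47773e+07
L_source = 10*log10(8.47773e+07) = 79.283 dB


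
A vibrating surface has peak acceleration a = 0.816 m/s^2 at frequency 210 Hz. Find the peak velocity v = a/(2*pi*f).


omega = 2*pi*f = 2*pi*210 = 1319.47 rad/s
v = a / omega = 0.816 / 1319.47 = 0.00061843 m/s


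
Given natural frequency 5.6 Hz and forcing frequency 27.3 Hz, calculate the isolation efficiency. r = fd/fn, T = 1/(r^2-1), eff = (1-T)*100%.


r = 27.3 / 5.6 = 4.875
r^2 - 1 = 4.875^2 - 1 = 22.7656
T = 1/22.7656 = 0.0439259
Efficiency = (1 - 0.0439259)*100 = 95.607 %


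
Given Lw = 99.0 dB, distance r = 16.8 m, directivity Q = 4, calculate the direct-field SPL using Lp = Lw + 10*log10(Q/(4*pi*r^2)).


4*pi*r^2 = 4*pi*16.8^2 = 3546.73 m^2
Q / (4*pi*r^2) = 4 / 3546.73 = 0.0011278
Lp = 99.0 + 10*log10(0.0011278) = 69.522 dB


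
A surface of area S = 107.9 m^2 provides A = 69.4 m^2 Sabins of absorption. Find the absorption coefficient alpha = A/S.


Absorption coefficient = absorbed power / incident power
alpha = A / S = 69.4 / 107.9 = 0.64319


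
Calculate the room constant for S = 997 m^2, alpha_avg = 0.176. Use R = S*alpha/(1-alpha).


R = 997 * 0.176 / (1 - 0.176) = 212.95 m^2


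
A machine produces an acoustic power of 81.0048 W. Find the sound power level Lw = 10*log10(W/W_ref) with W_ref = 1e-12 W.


W / W_ref = 81.0048 / 1e-12 = 8.10048e+13
Lw = 10 * log10(8.10048e+13) = 139.09 dB


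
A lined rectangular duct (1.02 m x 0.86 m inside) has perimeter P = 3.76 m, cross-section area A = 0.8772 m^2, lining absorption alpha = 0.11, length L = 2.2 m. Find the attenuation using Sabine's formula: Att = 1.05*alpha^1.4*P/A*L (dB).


alpha^1.4 = 0.11^1.4 = 0.0454935
Attenuation rate = 1.05 * alpha^1.4 * P / A
= 1.05 * 0.0454935 * 3.76 / 0.8772 = 0.204752 dB/m
Total Att = 0.204752 * 2.2 = 0.45045 dB


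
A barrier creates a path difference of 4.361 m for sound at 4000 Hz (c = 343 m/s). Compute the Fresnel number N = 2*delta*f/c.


N = 2*delta*f/c = 2*delta/lambda, where lambda = c/f
lambda = 343 / 4000 = 0.08575 m
N = 2 * 4.361 / 0.08575 = 101.71


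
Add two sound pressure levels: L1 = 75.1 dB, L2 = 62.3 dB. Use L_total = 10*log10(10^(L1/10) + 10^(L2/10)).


10^(75.1/10) = 3.23594e+07
10^(62.3/10) = 1.69824e+06
Sum = 3.23594e+07 + 1.69824e+06 = 3.40576e+07
L_total = 10*log10(3.40576e+07) = 75.322 dB


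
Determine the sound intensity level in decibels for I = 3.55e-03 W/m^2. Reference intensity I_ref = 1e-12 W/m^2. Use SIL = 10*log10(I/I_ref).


I / I_ref = 3.55e-03 / 1e-12 = 3.55e+09
SIL = 10 * log10(3.55e+09) = 95.502 dB


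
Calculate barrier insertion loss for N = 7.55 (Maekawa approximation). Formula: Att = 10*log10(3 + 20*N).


3 + 20*N = 3 + 20*7.55 = 154
Att = 10*log10(154) = 21.875 dB


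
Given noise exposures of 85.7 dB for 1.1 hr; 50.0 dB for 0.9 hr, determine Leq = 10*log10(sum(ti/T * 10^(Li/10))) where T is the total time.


T_total = 1.1 + 0.9 = 2.0 hr
(1.1/2.0) * 10^(85.7/10) = 2.04344e+08
(0.9/2.0) * 10^(50.0/10) = 45000
Sum = 2.04344e+08 + 45000 = 2.04389e+08
Leq = 10*log10(2.04389e+08) = 83.105 dB


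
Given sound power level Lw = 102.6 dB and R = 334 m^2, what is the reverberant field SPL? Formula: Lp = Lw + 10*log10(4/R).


4/R = 4/334 = 0.011976
Lp = 102.6 + 10*log10(0.011976) = 83.383 dB


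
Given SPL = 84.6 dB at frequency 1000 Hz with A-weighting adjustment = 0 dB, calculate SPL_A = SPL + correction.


A-weighting table: 1000 Hz -> 0 dB correction
SPL_A = SPL + correction = 84.6 + (0) = 84.6 dBA


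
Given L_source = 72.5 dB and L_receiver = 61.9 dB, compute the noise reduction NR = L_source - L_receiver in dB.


NR = L_source - L_receiver (difference between source and receiving room levels)
NR = 72.5 - 61.9 = 10.6 dB


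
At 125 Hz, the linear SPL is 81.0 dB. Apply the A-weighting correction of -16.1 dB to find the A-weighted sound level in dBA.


A-weighting table: 125 Hz -> -16.1 dB correction
SPL_A = SPL + correction = 81.0 + (-16.1) = 64.9 dBA


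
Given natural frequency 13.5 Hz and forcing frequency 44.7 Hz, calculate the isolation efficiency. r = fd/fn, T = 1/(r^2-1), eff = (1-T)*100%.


r = 44.7 / 13.5 = 3.31111
r^2 - 1 = 3.31111^2 - 1 = 9.96345
T = 1/9.96345 = 0.100367
Efficiency = (1 - 0.100367)*100 = 89.963 %


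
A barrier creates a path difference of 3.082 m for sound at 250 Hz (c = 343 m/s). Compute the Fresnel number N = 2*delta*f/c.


N = 2*delta*f/c = 2*delta/lambda, where lambda = c/f
lambda = 343 / 250 = 1.372 m
N = 2 * 3.082 / 1.372 = 4.4927


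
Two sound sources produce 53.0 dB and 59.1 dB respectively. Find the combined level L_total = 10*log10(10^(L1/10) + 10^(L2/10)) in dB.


10^(53.0/10) = 199526
10^(59.1/10) = 812831
Sum = 199526 + 812831 = 1.01236e+06
L_total = 10*log10(1.01236e+06) = 60.053 dB


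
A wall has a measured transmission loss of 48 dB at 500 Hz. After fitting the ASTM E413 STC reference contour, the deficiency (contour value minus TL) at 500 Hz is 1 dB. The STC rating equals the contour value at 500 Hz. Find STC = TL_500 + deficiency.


By ASTM E413, STC = value of the fitted reference contour at 500 Hz.
Contour value at 500 Hz = TL_500 + deficiency = 48 + 1 = 49
STC = 49


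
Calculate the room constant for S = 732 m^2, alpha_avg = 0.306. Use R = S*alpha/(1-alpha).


R = 732 * 0.306 / (1 - 0.306) = 322.76 m^2


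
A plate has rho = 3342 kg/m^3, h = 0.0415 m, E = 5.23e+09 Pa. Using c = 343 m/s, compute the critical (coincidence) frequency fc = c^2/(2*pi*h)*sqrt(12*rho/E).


12*rho/E = 12*3342/5.23e+09 = 7.66807e-06
sqrt(12*rho/E) = sqrt(7.66807e-06) = 0.00276913
c^2/(2*pi*h) = 343^2/(2*pi*0.0415) = 451191
fc = 451191 * 0.00276913 = 1249.4 Hz


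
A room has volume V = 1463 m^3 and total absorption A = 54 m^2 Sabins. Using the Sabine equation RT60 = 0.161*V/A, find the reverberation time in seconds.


RT60 = 0.161 * 1463 / 54 = 4.3619 s


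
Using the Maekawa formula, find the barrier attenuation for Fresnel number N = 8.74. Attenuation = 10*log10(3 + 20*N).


3 + 20*N = 3 + 20*8.74 = 177.8
Att = 10*log10(177.8) = 22.499 dB


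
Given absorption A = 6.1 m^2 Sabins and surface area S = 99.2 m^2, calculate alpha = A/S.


Absorption coefficient = absorbed power / incident power
alpha = A / S = 6.1 / 99.2 = 0.061492


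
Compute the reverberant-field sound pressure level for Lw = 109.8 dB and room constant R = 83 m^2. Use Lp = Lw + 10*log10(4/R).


4/R = 4/83 = 0.0481928
Lp = 109.8 + 10*log10(0.0481928) = 96.63 dB


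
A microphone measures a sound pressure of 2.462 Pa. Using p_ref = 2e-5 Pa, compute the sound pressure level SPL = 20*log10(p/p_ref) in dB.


p / p_ref = 2.462 / 2e-5 = 123100
SPL = 20 * log10(123100) = 101.81 dB


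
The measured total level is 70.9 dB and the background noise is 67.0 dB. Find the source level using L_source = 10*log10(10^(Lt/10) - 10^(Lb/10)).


10^(70.9/10) = 1.23027e+07
10^(67.0/10) = 5.01187e+06
Difference = 1.23027e+07 - 5.01187e+06 = 7.29083e+06
L_source = 10*log10(7.29083e+06) = 68.628 dB


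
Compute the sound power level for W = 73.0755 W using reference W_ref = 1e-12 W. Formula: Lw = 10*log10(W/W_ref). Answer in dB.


W / W_ref = 73.0755 / 1e-12 = 7.30755e+13
Lw = 10 * log10(7.30755e+13) = 138.64 dB


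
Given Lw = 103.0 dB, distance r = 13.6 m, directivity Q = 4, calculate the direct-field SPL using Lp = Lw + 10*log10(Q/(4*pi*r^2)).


4*pi*r^2 = 4*pi*13.6^2 = 2324.28 m^2
Q / (4*pi*r^2) = 4 / 2324.28 = 0.00172096
Lp = 103.0 + 10*log10(0.00172096) = 75.358 dB


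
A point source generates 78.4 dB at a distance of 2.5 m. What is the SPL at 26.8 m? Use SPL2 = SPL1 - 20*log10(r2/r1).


r2/r1 = 26.8/2.5 = 10.72
Correction = 20*log10(10.72) = 20.6039 dB
SPL2 = 78.4 - 20.6039 = 57.796 dB


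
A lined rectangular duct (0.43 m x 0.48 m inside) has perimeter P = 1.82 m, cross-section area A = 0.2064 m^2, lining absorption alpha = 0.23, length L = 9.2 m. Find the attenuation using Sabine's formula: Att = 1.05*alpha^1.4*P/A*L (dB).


alpha^1.4 = 0.23^1.4 = 0.127767
Attenuation rate = 1.05 * alpha^1.4 * P / A
= 1.05 * 0.127767 * 1.82 / 0.2064 = 1.18296 dB/m
Total Att = 1.18296 * 9.2 = 10.883 dB


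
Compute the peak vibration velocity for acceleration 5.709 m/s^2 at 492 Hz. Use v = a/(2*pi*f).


omega = 2*pi*f = 2*pi*492 = 3091.33 rad/s
v = a / omega = 5.709 / 3091.33 = 0.0018468 m/s


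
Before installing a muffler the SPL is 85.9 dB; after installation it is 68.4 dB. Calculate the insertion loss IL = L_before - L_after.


Insertion loss = SPL without muffler - SPL with muffler
IL = 85.9 - 68.4 = 17.5 dB


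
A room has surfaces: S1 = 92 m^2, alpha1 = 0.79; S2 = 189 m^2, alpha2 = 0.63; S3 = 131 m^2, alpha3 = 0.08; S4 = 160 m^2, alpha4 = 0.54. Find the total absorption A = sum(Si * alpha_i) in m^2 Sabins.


92 * 0.79 = 72.68
189 * 0.63 = 119.07
131 * 0.08 = 10.48
160 * 0.54 = 86.4
A_total = 72.68 + 119.07 + 10.48 + 86.4 = 288.63 m^2
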